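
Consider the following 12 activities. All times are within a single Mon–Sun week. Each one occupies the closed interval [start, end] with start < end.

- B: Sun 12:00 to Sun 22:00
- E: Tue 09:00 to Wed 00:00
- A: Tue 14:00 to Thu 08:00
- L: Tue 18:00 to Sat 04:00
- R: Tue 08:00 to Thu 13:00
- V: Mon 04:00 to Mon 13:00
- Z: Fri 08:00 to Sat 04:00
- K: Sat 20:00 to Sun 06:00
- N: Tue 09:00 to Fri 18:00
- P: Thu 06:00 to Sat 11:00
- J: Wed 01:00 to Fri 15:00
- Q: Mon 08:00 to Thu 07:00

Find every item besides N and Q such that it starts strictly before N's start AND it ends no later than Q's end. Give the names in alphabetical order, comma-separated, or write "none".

Conditions: its start is strictly before N's start (X.start < Tue 09:00) AND its end is no later than Q's end (X.end <= Thu 07:00).
A: start Tue 14:00 < Tue 09:00? ✗; end Thu 08:00 <= Thu 07:00? ✗ → no.
B: start Sun 12:00 < Tue 09:00? ✗; end Sun 22:00 <= Thu 07:00? ✗ → no.
E: start Tue 09:00 < Tue 09:00? ✗; end Wed 00:00 <= Thu 07:00? ✓ → no.
J: start Wed 01:00 < Tue 09:00? ✗; end Fri 15:00 <= Thu 07:00? ✗ → no.
K: start Sat 20:00 < Tue 09:00? ✗; end Sun 06:00 <= Thu 07:00? ✗ → no.
L: start Tue 18:00 < Tue 09:00? ✗; end Sat 04:00 <= Thu 07:00? ✗ → no.
P: start Thu 06:00 < Tue 09:00? ✗; end Sat 11:00 <= Thu 07:00? ✗ → no.
R: start Tue 08:00 < Tue 09:00? ✓; end Thu 13:00 <= Thu 07:00? ✗ → no.
V: start Mon 04:00 < Tue 09:00? ✓; end Mon 13:00 <= Thu 07:00? ✓ → yes.
Z: start Fri 08:00 < Tue 09:00? ✗; end Sat 04:00 <= Thu 07:00? ✗ → no.
Result: V.

V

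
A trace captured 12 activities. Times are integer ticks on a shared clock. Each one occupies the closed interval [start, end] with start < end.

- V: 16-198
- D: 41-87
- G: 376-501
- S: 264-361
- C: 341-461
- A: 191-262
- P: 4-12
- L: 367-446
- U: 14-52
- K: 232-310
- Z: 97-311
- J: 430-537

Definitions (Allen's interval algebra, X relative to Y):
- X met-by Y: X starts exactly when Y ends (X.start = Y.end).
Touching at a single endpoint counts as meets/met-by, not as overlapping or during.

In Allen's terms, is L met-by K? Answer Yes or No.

L = [367, 446], K = [232, 310].
Actual relation of L to K: after.
Asked whether 'met-by' holds → No.

No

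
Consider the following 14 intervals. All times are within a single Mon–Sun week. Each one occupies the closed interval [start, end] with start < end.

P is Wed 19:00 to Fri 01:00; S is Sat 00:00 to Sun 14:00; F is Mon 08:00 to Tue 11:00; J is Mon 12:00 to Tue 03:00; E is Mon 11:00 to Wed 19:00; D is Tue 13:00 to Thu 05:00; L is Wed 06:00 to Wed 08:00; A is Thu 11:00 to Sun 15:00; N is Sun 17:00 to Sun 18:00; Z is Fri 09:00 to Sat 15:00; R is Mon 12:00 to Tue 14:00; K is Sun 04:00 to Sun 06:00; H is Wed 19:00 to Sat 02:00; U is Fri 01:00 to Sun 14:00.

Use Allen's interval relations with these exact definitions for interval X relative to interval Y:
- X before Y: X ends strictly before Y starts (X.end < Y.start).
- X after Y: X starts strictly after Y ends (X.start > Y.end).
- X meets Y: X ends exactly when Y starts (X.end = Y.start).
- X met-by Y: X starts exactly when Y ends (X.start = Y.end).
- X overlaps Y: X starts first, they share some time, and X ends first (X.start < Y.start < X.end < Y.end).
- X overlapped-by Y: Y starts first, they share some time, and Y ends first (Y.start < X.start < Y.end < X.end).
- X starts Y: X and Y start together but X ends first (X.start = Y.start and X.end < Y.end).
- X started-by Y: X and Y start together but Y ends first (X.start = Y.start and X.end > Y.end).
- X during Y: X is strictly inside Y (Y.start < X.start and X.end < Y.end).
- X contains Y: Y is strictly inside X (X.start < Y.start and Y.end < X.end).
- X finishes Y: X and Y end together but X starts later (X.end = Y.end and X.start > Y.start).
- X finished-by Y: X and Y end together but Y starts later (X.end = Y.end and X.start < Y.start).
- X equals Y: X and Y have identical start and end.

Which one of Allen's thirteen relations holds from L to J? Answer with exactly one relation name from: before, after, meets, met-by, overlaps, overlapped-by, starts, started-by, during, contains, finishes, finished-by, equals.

after

L = [Wed 06:00, Wed 08:00]; J = [Mon 12:00, Tue 03:00].
Compare endpoints: L.start > J.start, L.start > J.end, L.end > J.start, L.end > J.end.
That pattern is 'after'.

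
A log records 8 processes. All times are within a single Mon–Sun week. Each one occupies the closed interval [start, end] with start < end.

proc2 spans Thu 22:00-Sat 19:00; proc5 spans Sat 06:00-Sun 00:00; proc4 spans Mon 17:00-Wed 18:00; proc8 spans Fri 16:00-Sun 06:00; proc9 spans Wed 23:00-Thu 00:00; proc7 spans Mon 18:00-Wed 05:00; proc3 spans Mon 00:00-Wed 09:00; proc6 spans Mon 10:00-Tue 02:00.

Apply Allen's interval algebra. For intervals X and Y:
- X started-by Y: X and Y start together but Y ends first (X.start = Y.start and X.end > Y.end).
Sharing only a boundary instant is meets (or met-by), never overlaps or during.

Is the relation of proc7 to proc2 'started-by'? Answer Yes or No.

proc7 = [Mon 18:00, Wed 05:00], proc2 = [Thu 22:00, Sat 19:00].
Actual relation of proc7 to proc2: before.
Asked whether 'started-by' holds → No.

No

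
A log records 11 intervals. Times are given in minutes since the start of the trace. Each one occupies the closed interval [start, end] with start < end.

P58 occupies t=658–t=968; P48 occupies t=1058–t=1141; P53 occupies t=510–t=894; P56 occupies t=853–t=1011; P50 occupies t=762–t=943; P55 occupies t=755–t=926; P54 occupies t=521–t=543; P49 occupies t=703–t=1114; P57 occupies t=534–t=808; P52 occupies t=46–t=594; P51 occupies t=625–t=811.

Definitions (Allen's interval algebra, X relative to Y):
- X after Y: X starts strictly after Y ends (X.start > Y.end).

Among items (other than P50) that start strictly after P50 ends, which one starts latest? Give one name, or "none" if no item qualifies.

P48

Target P50 = [t=762, t=943].
P48 [t=1058, t=1141] → after → candidate.
P49 [t=703, t=1114] → contains → excluded.
P51 [t=625, t=811] → overlaps → excluded.
P52 [t=46, t=594] → before → excluded.
P53 [t=510, t=894] → overlaps → excluded.
P54 [t=521, t=543] → before → excluded.
P55 [t=755, t=926] → overlaps → excluded.
P56 [t=853, t=1011] → overlapped-by → excluded.
P57 [t=534, t=808] → overlaps → excluded.
P58 [t=658, t=968] → contains → excluded.
Among candidates, latest start is t=1058 → P48.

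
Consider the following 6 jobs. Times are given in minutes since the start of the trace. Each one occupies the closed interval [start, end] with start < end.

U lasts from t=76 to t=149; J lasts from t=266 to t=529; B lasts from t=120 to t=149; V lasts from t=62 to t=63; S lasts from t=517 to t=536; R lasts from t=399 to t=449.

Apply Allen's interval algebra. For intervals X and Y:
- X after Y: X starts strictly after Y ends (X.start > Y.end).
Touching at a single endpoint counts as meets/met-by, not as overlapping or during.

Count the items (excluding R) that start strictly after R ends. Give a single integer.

Target R = [t=399, t=449].
B [t=120, t=149] → before → no.
J [t=266, t=529] → contains → no.
S [t=517, t=536] → after → counts.
U [t=76, t=149] → before → no.
V [t=62, t=63] → before → no.
Total: 1.

1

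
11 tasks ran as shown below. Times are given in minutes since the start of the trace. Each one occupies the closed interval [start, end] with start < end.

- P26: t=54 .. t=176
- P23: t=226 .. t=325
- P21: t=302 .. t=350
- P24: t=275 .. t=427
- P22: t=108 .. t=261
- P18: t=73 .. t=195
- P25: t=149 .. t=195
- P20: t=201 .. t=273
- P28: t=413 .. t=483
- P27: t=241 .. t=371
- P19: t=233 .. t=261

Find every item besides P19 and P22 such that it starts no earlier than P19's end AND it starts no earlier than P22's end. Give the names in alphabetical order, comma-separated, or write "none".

P21, P24, P28

Conditions: its start is no earlier than P19's end (X.start >= t=261) AND its start is no earlier than P22's end (X.start >= t=261).
P18: start t=73 >= t=261? ✗; start t=73 >= t=261? ✗ → no.
P20: start t=201 >= t=261? ✗; start t=201 >= t=261? ✗ → no.
P21: start t=302 >= t=261? ✓; start t=302 >= t=261? ✓ → yes.
P23: start t=226 >= t=261? ✗; start t=226 >= t=261? ✗ → no.
P24: start t=275 >= t=261? ✓; start t=275 >= t=261? ✓ → yes.
P25: start t=149 >= t=261? ✗; start t=149 >= t=261? ✗ → no.
P26: start t=54 >= t=261? ✗; start t=54 >= t=261? ✗ → no.
P27: start t=241 >= t=261? ✗; start t=241 >= t=261? ✗ → no.
P28: start t=413 >= t=261? ✓; start t=413 >= t=261? ✓ → yes.
Result: P21, P24, P28.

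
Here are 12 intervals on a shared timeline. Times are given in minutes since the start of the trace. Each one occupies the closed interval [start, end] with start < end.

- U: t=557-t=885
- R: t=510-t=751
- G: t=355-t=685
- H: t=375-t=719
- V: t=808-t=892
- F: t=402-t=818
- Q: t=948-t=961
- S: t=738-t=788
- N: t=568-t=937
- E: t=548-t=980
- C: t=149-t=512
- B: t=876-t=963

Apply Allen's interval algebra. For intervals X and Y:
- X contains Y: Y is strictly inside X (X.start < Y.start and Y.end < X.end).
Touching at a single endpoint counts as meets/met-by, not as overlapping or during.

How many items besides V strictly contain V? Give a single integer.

Target V = [t=808, t=892].
B [t=876, t=963] → overlapped-by → no.
C [t=149, t=512] → before → no.
E [t=548, t=980] → contains → counts.
F [t=402, t=818] → overlaps → no.
G [t=355, t=685] → before → no.
H [t=375, t=719] → before → no.
N [t=568, t=937] → contains → counts.
Q [t=948, t=961] → after → no.
R [t=510, t=751] → before → no.
S [t=738, t=788] → before → no.
U [t=557, t=885] → overlaps → no.
Total: 2.

2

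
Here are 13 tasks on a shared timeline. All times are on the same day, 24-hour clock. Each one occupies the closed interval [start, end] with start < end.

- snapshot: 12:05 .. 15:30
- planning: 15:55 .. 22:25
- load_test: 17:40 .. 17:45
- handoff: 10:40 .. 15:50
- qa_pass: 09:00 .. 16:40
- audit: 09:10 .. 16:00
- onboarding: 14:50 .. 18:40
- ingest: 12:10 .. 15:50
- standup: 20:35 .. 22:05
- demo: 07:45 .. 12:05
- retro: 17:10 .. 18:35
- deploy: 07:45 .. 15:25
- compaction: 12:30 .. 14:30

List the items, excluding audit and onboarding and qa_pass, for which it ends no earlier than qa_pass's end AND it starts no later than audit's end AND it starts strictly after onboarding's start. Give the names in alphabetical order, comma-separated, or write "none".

Conditions: its end is no earlier than qa_pass's end (X.end >= 16:40) AND its start is no later than audit's end (X.start <= 16:00) AND its start is strictly after onboarding's start (X.start > 14:50).
compaction: end 14:30 >= 16:40? ✗; start 12:30 <= 16:00? ✓; start 12:30 > 14:50? ✗ → no.
demo: end 12:05 >= 16:40? ✗; start 07:45 <= 16:00? ✓; start 07:45 > 14:50? ✗ → no.
deploy: end 15:25 >= 16:40? ✗; start 07:45 <= 16:00? ✓; start 07:45 > 14:50? ✗ → no.
handoff: end 15:50 >= 16:40? ✗; start 10:40 <= 16:00? ✓; start 10:40 > 14:50? ✗ → no.
ingest: end 15:50 >= 16:40? ✗; start 12:10 <= 16:00? ✓; start 12:10 > 14:50? ✗ → no.
load_test: end 17:45 >= 16:40? ✓; start 17:40 <= 16:00? ✗; start 17:40 > 14:50? ✓ → no.
planning: end 22:25 >= 16:40? ✓; start 15:55 <= 16:00? ✓; start 15:55 > 14:50? ✓ → yes.
retro: end 18:35 >= 16:40? ✓; start 17:10 <= 16:00? ✗; start 17:10 > 14:50? ✓ → no.
snapshot: end 15:30 >= 16:40? ✗; start 12:05 <= 16:00? ✓; start 12:05 > 14:50? ✗ → no.
standup: end 22:05 >= 16:40? ✓; start 20:35 <= 16:00? ✗; start 20:35 > 14:50? ✓ → no.
Result: planning.

planning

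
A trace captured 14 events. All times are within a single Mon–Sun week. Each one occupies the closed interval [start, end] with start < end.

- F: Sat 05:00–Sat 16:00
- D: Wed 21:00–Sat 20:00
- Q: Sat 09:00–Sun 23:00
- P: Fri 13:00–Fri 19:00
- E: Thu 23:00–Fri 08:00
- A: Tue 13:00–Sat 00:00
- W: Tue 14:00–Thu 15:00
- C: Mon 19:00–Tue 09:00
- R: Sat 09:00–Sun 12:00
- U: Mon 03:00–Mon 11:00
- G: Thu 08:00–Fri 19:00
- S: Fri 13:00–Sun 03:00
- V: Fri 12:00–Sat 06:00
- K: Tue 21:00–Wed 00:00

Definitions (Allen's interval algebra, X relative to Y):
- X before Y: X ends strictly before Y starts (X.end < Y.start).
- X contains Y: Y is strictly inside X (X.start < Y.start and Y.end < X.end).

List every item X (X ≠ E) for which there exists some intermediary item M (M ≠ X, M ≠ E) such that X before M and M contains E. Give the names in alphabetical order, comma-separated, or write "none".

C, K, U

Target E = [Thu 23:00, Fri 08:00].
Intermediaries M with M contains E: A, D, G.
Via A — items with X before A: C, U.
Via D — items with X before D: C, K, U.
Via G — items with X before G: C, K, U.
Union: C, K, U.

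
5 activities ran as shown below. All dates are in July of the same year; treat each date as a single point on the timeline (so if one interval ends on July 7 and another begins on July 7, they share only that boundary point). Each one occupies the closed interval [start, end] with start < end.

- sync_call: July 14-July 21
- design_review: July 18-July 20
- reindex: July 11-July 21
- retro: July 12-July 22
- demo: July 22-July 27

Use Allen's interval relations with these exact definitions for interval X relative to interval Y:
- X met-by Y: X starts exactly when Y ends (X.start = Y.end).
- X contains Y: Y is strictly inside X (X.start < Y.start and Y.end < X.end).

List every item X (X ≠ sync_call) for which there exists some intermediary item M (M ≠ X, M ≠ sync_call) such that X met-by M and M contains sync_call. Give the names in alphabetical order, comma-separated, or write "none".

demo

Target sync_call = [July 14, July 21].
Intermediaries M with M contains sync_call: retro.
Via retro — items with X met-by retro: demo.
Union: demo.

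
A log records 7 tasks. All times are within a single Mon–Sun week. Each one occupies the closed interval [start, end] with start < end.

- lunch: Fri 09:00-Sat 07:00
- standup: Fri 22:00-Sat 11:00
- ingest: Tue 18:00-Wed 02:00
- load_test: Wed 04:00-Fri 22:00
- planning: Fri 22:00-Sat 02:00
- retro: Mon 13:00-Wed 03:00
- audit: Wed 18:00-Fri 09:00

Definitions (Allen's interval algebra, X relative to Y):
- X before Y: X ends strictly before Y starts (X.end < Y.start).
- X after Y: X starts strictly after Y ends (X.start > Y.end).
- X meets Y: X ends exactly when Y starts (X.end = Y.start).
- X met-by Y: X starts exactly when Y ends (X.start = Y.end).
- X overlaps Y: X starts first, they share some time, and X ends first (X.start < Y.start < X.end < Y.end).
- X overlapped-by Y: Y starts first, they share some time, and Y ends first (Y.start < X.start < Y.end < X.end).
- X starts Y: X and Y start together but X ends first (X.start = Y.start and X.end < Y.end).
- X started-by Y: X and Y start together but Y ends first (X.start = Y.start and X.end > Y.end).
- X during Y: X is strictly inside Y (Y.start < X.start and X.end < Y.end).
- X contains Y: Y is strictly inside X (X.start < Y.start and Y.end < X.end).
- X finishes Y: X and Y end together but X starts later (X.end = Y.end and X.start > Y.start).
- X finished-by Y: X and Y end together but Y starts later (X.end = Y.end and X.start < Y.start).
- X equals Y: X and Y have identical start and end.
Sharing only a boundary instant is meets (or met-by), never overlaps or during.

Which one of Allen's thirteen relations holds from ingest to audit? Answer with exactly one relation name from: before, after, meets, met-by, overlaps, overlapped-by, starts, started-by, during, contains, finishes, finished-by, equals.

ingest = [Tue 18:00, Wed 02:00]; audit = [Wed 18:00, Fri 09:00].
Compare endpoints: ingest.start < audit.start, ingest.start < audit.end, ingest.end < audit.start, ingest.end < audit.end.
That pattern is 'before'.

before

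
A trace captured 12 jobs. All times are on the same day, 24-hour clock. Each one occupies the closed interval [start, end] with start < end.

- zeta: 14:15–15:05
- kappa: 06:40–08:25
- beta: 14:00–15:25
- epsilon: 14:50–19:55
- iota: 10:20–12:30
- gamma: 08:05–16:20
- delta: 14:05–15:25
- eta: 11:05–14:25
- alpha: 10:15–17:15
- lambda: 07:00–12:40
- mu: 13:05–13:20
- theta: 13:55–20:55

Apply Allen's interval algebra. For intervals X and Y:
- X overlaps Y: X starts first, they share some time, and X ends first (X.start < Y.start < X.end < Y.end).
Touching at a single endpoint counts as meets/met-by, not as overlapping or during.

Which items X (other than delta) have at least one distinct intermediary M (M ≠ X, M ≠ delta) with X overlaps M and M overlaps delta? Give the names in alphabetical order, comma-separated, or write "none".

Target delta = [14:05, 15:25].
Intermediaries M with M overlaps delta: eta.
Via eta — items with X overlaps eta: iota, lambda.
Union: iota, lambda.

iota, lambda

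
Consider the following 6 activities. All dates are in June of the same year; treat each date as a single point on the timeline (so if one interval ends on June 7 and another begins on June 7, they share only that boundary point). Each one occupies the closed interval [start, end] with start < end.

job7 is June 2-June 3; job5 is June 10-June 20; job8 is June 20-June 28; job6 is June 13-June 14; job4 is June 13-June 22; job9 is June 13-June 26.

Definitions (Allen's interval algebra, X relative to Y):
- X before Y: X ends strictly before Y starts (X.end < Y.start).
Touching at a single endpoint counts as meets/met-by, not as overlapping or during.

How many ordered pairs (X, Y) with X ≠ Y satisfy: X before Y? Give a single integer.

6

Checking all 30 ordered pairs for relation 'before'; matching pairs in alphabetical order:
(job6, job8): job6 before job8 ✓
(job7, job4): job7 before job4 ✓
(job7, job5): job7 before job5 ✓
(job7, job6): job7 before job6 ✓
(job7, job8): job7 before job8 ✓
(job7, job9): job7 before job9 ✓
Count: 6.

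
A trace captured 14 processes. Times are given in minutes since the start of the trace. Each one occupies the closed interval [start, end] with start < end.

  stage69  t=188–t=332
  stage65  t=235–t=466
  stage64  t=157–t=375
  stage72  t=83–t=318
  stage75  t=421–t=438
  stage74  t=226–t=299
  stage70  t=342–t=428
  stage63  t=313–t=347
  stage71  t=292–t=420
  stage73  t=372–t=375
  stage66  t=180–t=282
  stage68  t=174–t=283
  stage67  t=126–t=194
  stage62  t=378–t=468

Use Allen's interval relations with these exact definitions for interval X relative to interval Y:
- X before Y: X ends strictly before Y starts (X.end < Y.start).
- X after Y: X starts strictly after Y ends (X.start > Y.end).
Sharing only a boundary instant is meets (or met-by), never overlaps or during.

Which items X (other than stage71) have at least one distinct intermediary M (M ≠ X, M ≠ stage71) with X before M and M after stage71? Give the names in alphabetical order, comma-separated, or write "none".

Target stage71 = [t=292, t=420].
Intermediaries M with M after stage71: stage75.
Via stage75 — items with X before stage75: stage63, stage64, stage66, stage67, stage68, stage69, stage72, stage73, stage74.
Union: stage63, stage64, stage66, stage67, stage68, stage69, stage72, stage73, stage74.

stage63, stage64, stage66, stage67, stage68, stage69, stage72, stage73, stage74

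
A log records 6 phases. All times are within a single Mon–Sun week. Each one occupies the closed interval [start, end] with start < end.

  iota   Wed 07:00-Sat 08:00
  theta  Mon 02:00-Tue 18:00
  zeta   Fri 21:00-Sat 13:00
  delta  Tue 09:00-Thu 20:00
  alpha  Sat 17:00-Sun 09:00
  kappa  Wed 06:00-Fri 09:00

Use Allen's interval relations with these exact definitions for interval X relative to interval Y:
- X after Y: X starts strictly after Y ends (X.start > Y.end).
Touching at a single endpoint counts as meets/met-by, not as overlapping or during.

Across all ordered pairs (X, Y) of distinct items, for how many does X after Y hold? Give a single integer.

Checking all 30 ordered pairs for relation 'after'; matching pairs in alphabetical order:
(alpha, delta): alpha after delta ✓
(alpha, iota): alpha after iota ✓
(alpha, kappa): alpha after kappa ✓
(alpha, theta): alpha after theta ✓
(alpha, zeta): alpha after zeta ✓
(iota, theta): iota after theta ✓
(kappa, theta): kappa after theta ✓
(zeta, delta): zeta after delta ✓
(zeta, kappa): zeta after kappa ✓
(zeta, theta): zeta after theta ✓
Count: 10.

10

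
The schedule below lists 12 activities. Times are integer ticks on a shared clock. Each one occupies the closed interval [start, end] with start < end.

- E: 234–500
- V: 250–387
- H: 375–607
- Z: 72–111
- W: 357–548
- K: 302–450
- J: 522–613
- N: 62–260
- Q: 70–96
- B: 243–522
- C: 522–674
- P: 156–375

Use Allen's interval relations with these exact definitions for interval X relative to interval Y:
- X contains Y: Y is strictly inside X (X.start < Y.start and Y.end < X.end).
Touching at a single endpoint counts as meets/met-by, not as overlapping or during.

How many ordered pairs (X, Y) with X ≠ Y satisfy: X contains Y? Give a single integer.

6

Checking all 132 ordered pairs for relation 'contains'; matching pairs in alphabetical order:
(B, K): B contains K ✓
(B, V): B contains V ✓
(E, K): E contains K ✓
(E, V): E contains V ✓
(N, Q): N contains Q ✓
(N, Z): N contains Z ✓
Count: 6.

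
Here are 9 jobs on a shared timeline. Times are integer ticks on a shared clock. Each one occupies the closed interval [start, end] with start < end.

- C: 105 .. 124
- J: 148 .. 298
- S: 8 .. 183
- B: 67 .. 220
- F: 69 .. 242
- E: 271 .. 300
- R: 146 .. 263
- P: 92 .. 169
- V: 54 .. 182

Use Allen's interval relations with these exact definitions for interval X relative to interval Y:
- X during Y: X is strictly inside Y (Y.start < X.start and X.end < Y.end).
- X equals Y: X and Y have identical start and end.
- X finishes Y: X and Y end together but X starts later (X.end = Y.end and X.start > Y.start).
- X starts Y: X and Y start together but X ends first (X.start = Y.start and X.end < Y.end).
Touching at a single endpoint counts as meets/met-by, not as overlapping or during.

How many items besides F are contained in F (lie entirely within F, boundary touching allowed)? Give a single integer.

2

Target F = [69, 242].
B [67, 220] → overlaps → no.
C [105, 124] → during → counts.
E [271, 300] → after → no.
J [148, 298] → overlapped-by → no.
P [92, 169] → during → counts.
R [146, 263] → overlapped-by → no.
S [8, 183] → overlaps → no.
V [54, 182] → overlaps → no.
Total: 2.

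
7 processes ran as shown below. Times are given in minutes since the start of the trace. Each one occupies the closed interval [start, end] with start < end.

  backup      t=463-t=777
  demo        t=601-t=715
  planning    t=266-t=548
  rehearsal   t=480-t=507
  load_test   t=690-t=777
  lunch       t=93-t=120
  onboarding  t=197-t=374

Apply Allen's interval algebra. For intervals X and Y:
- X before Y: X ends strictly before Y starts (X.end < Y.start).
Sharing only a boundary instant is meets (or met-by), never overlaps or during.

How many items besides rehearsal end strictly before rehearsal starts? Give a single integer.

Target rehearsal = [t=480, t=507].
backup [t=463, t=777] → contains → no.
demo [t=601, t=715] → after → no.
load_test [t=690, t=777] → after → no.
lunch [t=93, t=120] → before → counts.
onboarding [t=197, t=374] → before → counts.
planning [t=266, t=548] → contains → no.
Total: 2.

2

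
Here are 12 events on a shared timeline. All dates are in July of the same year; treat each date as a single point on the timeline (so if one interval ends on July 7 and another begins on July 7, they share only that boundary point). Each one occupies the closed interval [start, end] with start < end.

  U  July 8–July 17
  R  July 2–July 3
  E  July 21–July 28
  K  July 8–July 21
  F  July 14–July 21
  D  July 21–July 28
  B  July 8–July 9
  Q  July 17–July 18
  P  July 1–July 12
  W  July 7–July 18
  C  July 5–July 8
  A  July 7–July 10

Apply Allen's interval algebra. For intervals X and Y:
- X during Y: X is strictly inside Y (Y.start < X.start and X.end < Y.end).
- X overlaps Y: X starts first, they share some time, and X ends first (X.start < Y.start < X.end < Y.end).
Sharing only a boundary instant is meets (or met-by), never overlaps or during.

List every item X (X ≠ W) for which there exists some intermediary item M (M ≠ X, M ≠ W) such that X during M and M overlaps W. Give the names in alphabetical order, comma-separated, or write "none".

A, B, C, R

Target W = [July 7, July 18].
Intermediaries M with M overlaps W: C, P.
Via C — items with X during C: none.
Via P — items with X during P: A, B, C, R.
Union: A, B, C, R.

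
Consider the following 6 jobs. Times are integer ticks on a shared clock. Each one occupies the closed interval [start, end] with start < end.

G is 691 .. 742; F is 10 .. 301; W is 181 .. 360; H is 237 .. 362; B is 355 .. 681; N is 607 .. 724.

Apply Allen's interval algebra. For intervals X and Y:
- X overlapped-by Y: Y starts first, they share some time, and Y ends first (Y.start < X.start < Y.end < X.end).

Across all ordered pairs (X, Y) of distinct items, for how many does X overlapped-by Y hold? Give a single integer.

Checking all 30 ordered pairs for relation 'overlapped-by'; matching pairs in alphabetical order:
(B, H): B overlapped-by H ✓
(B, W): B overlapped-by W ✓
(G, N): G overlapped-by N ✓
(H, F): H overlapped-by F ✓
(H, W): H overlapped-by W ✓
(N, B): N overlapped-by B ✓
(W, F): W overlapped-by F ✓
Count: 7.

7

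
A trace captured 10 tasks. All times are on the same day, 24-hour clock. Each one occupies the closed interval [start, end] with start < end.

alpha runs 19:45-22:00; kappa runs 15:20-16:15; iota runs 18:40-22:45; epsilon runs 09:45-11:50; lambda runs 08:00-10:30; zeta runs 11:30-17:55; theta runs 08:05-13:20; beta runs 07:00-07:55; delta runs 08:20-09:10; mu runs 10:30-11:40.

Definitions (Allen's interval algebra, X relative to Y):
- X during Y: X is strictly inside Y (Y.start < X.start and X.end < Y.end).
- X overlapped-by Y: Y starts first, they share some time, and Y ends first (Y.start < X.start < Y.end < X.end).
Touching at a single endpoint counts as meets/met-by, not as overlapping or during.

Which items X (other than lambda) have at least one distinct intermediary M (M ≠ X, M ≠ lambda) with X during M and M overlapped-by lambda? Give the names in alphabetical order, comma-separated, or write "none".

Target lambda = [08:00, 10:30].
Intermediaries M with M overlapped-by lambda: epsilon, theta.
Via epsilon — items with X during epsilon: mu.
Via theta — items with X during theta: delta, epsilon, mu.
Union: delta, epsilon, mu.

delta, epsilon, mu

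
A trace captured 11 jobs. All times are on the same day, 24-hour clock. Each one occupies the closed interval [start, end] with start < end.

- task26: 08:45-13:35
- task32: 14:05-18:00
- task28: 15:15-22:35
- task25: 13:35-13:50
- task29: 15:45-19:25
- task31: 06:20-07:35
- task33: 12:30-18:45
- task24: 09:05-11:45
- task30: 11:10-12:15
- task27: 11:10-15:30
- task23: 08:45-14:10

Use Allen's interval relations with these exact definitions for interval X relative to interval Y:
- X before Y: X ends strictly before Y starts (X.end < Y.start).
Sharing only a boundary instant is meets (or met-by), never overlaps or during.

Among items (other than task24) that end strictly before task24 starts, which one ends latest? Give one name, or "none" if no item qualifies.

Target task24 = [09:05, 11:45].
task23 [08:45, 14:10] → contains → excluded.
task25 [13:35, 13:50] → after → excluded.
task26 [08:45, 13:35] → contains → excluded.
task27 [11:10, 15:30] → overlapped-by → excluded.
task28 [15:15, 22:35] → after → excluded.
task29 [15:45, 19:25] → after → excluded.
task30 [11:10, 12:15] → overlapped-by → excluded.
task31 [06:20, 07:35] → before → candidate.
task32 [14:05, 18:00] → after → excluded.
task33 [12:30, 18:45] → after → excluded.
Among candidates, latest end is 07:35 → task31.

task31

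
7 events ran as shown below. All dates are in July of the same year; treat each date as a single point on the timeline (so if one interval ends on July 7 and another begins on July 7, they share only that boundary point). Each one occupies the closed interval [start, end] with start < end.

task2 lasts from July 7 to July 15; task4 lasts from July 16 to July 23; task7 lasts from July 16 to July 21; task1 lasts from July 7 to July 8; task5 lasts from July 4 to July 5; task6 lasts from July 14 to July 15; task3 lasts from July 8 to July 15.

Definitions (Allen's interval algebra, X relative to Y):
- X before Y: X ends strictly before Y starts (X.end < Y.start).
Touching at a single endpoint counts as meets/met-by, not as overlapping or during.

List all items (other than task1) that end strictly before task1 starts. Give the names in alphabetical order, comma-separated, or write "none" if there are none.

Target task1 = [July 7, July 8].
task2 [July 7, July 15] → started-by → no.
task3 [July 8, July 15] → met-by → no.
task4 [July 16, July 23] → after → no.
task5 [July 4, July 5] → before → yes.
task6 [July 14, July 15] → after → no.
task7 [July 16, July 21] → after → no.
Result: task5.

task5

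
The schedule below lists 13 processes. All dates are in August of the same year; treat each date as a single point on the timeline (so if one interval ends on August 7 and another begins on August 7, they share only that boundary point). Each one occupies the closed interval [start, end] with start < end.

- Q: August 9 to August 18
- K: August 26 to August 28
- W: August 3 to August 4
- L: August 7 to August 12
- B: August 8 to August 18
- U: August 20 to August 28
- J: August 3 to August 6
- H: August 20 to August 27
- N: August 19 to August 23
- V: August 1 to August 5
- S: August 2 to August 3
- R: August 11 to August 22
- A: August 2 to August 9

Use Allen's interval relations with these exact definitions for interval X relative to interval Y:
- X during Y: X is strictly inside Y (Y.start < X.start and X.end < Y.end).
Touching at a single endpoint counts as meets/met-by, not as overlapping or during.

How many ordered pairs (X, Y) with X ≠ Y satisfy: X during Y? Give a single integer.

4

Checking all 156 ordered pairs for relation 'during'; matching pairs in alphabetical order:
(J, A): J during A ✓
(S, V): S during V ✓
(W, A): W during A ✓
(W, V): W during V ✓
Count: 4.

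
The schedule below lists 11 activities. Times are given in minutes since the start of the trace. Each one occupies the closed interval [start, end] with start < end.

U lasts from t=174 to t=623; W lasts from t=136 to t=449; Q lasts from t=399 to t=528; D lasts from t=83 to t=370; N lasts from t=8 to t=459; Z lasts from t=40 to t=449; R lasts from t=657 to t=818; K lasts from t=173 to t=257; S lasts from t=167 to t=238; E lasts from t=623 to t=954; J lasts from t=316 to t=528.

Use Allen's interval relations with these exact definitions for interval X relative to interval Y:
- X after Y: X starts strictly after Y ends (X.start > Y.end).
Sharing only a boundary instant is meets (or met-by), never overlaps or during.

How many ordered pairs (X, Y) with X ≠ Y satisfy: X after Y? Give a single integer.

Checking all 110 ordered pairs for relation 'after'; matching pairs in alphabetical order:
(E, D): E after D ✓
(E, J): E after J ✓
(E, K): E after K ✓
(E, N): E after N ✓
(E, Q): E after Q ✓
(E, S): E after S ✓
(E, W): E after W ✓
(E, Z): E after Z ✓
(J, K): J after K ✓
(J, S): J after S ✓
(Q, D): Q after D ✓
(Q, K): Q after K ✓
(Q, S): Q after S ✓
(R, D): R after D ✓
(R, J): R after J ✓
(R, K): R after K ✓
(R, N): R after N ✓
(R, Q): R after Q ✓
(R, S): R after S ✓
(R, U): R after U ✓
(R, W): R after W ✓
(R, Z): R after Z ✓
Count: 22.

22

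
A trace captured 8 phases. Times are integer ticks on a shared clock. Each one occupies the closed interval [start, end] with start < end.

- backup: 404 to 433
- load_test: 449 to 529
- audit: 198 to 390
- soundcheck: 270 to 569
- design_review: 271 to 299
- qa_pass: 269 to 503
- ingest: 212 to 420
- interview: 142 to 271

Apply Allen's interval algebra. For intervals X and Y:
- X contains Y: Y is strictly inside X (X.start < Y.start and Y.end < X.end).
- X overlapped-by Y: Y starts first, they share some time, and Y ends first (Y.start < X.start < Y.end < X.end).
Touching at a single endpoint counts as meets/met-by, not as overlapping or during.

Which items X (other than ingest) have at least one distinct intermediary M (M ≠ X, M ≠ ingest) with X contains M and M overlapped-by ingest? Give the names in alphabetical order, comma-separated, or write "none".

qa_pass, soundcheck

Target ingest = [212, 420].
Intermediaries M with M overlapped-by ingest: backup, qa_pass, soundcheck.
Via backup — items with X contains backup: qa_pass, soundcheck.
Via qa_pass — items with X contains qa_pass: none.
Via soundcheck — items with X contains soundcheck: none.
Union: qa_pass, soundcheck.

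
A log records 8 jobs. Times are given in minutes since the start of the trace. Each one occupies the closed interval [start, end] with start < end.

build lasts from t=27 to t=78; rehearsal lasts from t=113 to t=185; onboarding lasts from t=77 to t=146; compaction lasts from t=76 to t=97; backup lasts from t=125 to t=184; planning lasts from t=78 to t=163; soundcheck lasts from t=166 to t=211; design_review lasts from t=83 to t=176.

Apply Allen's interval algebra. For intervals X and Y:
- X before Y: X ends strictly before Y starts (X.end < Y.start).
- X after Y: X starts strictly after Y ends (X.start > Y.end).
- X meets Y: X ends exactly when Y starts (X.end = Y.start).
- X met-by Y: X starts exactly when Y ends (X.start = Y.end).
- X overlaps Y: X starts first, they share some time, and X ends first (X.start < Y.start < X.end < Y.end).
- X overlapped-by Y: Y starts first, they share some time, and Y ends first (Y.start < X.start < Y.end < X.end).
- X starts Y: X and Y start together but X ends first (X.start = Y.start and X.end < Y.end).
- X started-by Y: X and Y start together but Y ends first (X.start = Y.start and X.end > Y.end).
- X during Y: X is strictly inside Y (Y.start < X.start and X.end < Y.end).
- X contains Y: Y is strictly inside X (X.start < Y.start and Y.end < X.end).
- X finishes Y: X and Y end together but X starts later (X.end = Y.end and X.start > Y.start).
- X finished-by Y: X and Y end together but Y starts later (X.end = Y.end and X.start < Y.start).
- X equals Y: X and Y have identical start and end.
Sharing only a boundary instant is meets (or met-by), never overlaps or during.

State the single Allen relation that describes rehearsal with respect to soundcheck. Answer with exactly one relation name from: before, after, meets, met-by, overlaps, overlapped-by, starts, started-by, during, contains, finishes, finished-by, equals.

rehearsal = [t=113, t=185]; soundcheck = [t=166, t=211].
Compare endpoints: rehearsal.start < soundcheck.start, rehearsal.start < soundcheck.end, rehearsal.end > soundcheck.start, rehearsal.end < soundcheck.end.
That pattern is 'overlaps'.

overlaps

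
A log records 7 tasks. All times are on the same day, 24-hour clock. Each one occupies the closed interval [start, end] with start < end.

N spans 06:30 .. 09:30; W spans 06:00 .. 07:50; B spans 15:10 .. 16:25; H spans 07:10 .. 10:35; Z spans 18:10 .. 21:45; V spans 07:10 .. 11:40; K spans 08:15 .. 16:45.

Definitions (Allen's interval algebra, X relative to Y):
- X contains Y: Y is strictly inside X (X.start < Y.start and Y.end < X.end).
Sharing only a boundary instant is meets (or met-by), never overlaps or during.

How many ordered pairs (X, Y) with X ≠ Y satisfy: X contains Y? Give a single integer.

Checking all 42 ordered pairs for relation 'contains'; matching pairs in alphabetical order:
(K, B): K contains B ✓
Count: 1.

1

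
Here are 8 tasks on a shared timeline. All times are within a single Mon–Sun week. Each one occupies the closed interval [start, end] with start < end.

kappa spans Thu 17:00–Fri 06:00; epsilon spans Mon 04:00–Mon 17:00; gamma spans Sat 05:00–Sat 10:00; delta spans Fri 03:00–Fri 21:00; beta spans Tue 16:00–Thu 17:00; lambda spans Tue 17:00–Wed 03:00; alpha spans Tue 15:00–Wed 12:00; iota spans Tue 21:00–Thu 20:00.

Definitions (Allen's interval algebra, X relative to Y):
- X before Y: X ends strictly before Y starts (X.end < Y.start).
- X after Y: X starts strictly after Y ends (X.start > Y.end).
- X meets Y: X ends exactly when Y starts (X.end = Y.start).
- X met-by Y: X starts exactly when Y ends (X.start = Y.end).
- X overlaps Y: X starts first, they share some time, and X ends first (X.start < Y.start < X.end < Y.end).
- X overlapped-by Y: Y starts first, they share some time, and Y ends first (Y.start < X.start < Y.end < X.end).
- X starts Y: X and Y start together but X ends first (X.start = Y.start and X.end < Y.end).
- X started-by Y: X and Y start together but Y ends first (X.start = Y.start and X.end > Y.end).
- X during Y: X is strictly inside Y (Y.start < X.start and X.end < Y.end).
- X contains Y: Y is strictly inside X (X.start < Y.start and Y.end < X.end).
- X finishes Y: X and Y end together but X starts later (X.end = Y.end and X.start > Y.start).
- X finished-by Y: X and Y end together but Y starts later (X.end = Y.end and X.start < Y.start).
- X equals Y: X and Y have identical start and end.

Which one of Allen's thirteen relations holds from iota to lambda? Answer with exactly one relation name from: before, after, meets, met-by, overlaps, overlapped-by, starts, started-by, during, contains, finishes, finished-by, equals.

iota = [Tue 21:00, Thu 20:00]; lambda = [Tue 17:00, Wed 03:00].
Compare endpoints: iota.start > lambda.start, iota.start < lambda.end, iota.end > lambda.start, iota.end > lambda.end.
That pattern is 'overlapped-by'.

overlapped-by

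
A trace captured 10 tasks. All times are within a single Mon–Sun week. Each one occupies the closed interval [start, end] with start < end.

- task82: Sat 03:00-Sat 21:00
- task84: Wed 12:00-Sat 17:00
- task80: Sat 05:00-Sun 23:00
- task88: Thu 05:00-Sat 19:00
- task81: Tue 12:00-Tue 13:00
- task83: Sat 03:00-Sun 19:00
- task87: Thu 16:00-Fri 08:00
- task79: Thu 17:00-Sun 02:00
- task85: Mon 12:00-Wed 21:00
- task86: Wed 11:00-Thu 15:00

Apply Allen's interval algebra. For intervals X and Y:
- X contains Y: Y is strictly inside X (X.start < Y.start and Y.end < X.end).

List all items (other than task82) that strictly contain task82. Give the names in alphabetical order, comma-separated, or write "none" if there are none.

task79

Target task82 = [Sat 03:00, Sat 21:00].
task79 [Thu 17:00, Sun 02:00] → contains → yes.
task80 [Sat 05:00, Sun 23:00] → overlapped-by → no.
task81 [Tue 12:00, Tue 13:00] → before → no.
task83 [Sat 03:00, Sun 19:00] → started-by → no.
task84 [Wed 12:00, Sat 17:00] → overlaps → no.
task85 [Mon 12:00, Wed 21:00] → before → no.
task86 [Wed 11:00, Thu 15:00] → before → no.
task87 [Thu 16:00, Fri 08:00] → before → no.
task88 [Thu 05:00, Sat 19:00] → overlaps → no.
Result: task79.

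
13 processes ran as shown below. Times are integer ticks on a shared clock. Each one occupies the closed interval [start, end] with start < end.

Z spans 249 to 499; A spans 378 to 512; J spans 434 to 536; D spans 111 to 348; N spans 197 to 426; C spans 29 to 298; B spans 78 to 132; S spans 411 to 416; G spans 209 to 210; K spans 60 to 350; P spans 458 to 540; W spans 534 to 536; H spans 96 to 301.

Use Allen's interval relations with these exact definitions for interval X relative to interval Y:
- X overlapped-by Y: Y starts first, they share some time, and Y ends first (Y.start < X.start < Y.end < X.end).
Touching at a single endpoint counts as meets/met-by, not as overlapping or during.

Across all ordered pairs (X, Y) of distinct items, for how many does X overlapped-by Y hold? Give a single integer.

Checking all 156 ordered pairs for relation 'overlapped-by'; matching pairs in alphabetical order:
(A, N): A overlapped-by N ✓
(A, Z): A overlapped-by Z ✓
(D, B): D overlapped-by B ✓
(D, C): D overlapped-by C ✓
(D, H): D overlapped-by H ✓
(H, B): H overlapped-by B ✓
(H, C): H overlapped-by C ✓
(J, A): J overlapped-by A ✓
(J, Z): J overlapped-by Z ✓
(K, C): K overlapped-by C ✓
(N, C): N overlapped-by C ✓
(N, D): N overlapped-by D ✓
(N, H): N overlapped-by H ✓
(N, K): N overlapped-by K ✓
(P, A): P overlapped-by A ✓
(P, J): P overlapped-by J ✓
(P, Z): P overlapped-by Z ✓
(Z, C): Z overlapped-by C ✓
(Z, D): Z overlapped-by D ✓
(Z, H): Z overlapped-by H ✓
(Z, K): Z overlapped-by K ✓
(Z, N): Z overlapped-by N ✓
Count: 22.

22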